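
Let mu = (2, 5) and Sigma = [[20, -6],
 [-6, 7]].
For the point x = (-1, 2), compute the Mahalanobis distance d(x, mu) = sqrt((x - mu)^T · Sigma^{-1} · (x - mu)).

Step 1 — centre the observation: (x - mu) = (-3, -3).

Step 2 — invert Sigma. det(Sigma) = 20·7 - (-6)² = 104.
  Sigma^{-1} = (1/det) · [[d, -b], [-b, a]] = [[0.0673, 0.0577],
 [0.0577, 0.1923]].

Step 3 — form the quadratic (x - mu)^T · Sigma^{-1} · (x - mu):
  Sigma^{-1} · (x - mu) = (-0.375, -0.75).
  (x - mu)^T · [Sigma^{-1} · (x - mu)] = (-3)·(-0.375) + (-3)·(-0.75) = 3.375.

Step 4 — take square root: d = √(3.375) ≈ 1.8371.

d(x, mu) = √(3.375) ≈ 1.8371


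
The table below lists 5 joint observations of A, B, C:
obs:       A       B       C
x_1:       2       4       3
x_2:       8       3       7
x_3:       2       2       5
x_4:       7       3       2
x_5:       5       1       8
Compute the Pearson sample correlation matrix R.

Step 1 — column means:
  mean(A) = (2 + 8 + 2 + 7 + 5) / 5 = 24/5 = 4.8
  mean(B) = (4 + 3 + 2 + 3 + 1) / 5 = 13/5 = 2.6
  mean(C) = (3 + 7 + 5 + 2 + 8) / 5 = 25/5 = 5

Step 2 — sample variances and covariances s[i,j] = (1/(n-1)) · Σ_k (x_{k,i} - mean_i) · (x_{k,j} - mean_j), with n-1 = 4:
  s[A,A] = ((-2.8)·(-2.8) + (3.2)·(3.2) + (-2.8)·(-2.8) + (2.2)·(2.2) + (0.2)·(0.2)) / 4 = 30.8/4 = 7.7
  s[A,B] = ((-2.8)·(1.4) + (3.2)·(0.4) + (-2.8)·(-0.6) + (2.2)·(0.4) + (0.2)·(-1.6)) / 4 = -0.4/4 = -0.1
  s[A,C] = ((-2.8)·(-2) + (3.2)·(2) + (-2.8)·(0) + (2.2)·(-3) + (0.2)·(3)) / 4 = 6/4 = 1.5
  s[B,B] = ((1.4)·(1.4) + (0.4)·(0.4) + (-0.6)·(-0.6) + (0.4)·(0.4) + (-1.6)·(-1.6)) / 4 = 5.2/4 = 1.3
  s[B,C] = ((1.4)·(-2) + (0.4)·(2) + (-0.6)·(0) + (0.4)·(-3) + (-1.6)·(3)) / 4 = -8/4 = -2
  s[C,C] = ((-2)·(-2) + (2)·(2) + (0)·(0) + (-3)·(-3) + (3)·(3)) / 4 = 26/4 = 6.5
  Sample standard deviations s_i = √(s[i,i]):
  s(A) = √(7.7) = 2.7749
  s(B) = √(1.3) = 1.1402
  s(C) = √(6.5) = 2.5495

Step 3 — r_{ij} = s_{ij} / (s_i · s_j):
  r[A,A] = 1 (diagonal).
  r[A,B] = -0.1 / (2.7749 · 1.1402) = -0.1 / 3.1639 = -0.0316
  r[A,C] = 1.5 / (2.7749 · 2.5495) = 1.5 / 7.0746 = 0.212
  r[B,B] = 1 (diagonal).
  r[B,C] = -2 / (1.1402 · 2.5495) = -2 / 2.9069 = -0.688
  r[C,C] = 1 (diagonal).

R is symmetric with unit diagonal. Assembling:

R = [[1, -0.0316, 0.212],
 [-0.0316, 1, -0.688],
 [0.212, -0.688, 1]]


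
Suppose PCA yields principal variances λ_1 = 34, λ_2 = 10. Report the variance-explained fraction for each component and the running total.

Step 1 — total variance = trace(Sigma) = Σ λ_i = 34 + 10 = 44.

Step 2 — fraction explained by component i = λ_i / Σ λ:
  PC1: 34/44 = 0.7727
  PC2: 10/44 = 0.2273

Step 3 — cumulative fraction after k components = (λ_1 + ... + λ_k) / Σ λ:
  k = 1: 34/44 = 0.7727
  k = 2: (34 + 10)/44 = 44/44 = 1

Summary (fraction, with percent):

explained: PC1 0.7727 (77.27%), PC2 0.2273 (22.73%);  cumulative: 0.7727, 1


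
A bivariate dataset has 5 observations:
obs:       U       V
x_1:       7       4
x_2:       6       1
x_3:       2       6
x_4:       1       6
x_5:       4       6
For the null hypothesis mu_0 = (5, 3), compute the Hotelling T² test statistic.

Step 1 — sample mean vector:
  mean(U) = (7 + 6 + 2 + 1 + 4) / 5 = 20/5 = 4
  mean(V) = (4 + 1 + 6 + 6 + 6) / 5 = 23/5 = 4.6
  x̄ = (4, 4.6),  deviation x̄ - mu_0 = (4, 4.6) - (5, 3) = (-1, 1.6).

Step 2 — sample covariance matrix, S[i,j] = (1/(n-1)) · Σ_k (x_{k,i} - mean_i) · (x_{k,j} - mean_j), divisor n-1 = 4:
  S[U,U] = ((3)·(3) + (2)·(2) + (-2)·(-2) + (-3)·(-3) + (0)·(0)) / 4 = 26/4 = 6.5
  S[U,V] = ((3)·(-0.6) + (2)·(-3.6) + (-2)·(1.4) + (-3)·(1.4) + (0)·(1.4)) / 4 = -16/4 = -4
  S[V,V] = ((-0.6)·(-0.6) + (-3.6)·(-3.6) + (1.4)·(1.4) + (1.4)·(1.4) + (1.4)·(1.4)) / 4 = 19.2/4 = 4.8
  S = [[6.5, -4],
 [-4, 4.8]].

Step 3 — invert S. det(S) = 6.5·4.8 - (-4)² = 15.2.
  S^{-1} = (1/det) · [[d, -b], [-b, a]] = [[0.3158, 0.2632],
 [0.2632, 0.4276]].

Step 4 — quadratic form (x̄ - mu_0)^T · S^{-1} · (x̄ - mu_0):
  S^{-1} · (x̄ - mu_0) = (0.1053, 0.4211),
  (x̄ - mu_0)^T · [...] = (-1)·(0.1053) + (1.6)·(0.4211) = 0.5684.

Step 5 — scale by n: T² = 5 · 0.5684 = 2.8421.

T² ≈ 2.8421


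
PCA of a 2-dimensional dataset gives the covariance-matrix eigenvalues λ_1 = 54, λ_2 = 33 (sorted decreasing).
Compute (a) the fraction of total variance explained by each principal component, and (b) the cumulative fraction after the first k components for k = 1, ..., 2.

Step 1 — total variance = trace(Sigma) = Σ λ_i = 54 + 33 = 87.

Step 2 — fraction explained by component i = λ_i / Σ λ:
  PC1: 54/87 = 0.6207
  PC2: 33/87 = 0.3793

Step 3 — cumulative fraction after k components = (λ_1 + ... + λ_k) / Σ λ:
  k = 1: 54/87 = 0.6207
  k = 2: (54 + 33)/87 = 87/87 = 1

Summary (fraction, with percent):

explained: PC1 0.6207 (62.07%), PC2 0.3793 (37.93%);  cumulative: 0.6207, 1


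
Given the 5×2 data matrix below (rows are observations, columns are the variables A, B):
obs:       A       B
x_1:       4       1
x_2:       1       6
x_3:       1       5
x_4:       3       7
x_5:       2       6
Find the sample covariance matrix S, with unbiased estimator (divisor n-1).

Step 1 — column means:
  mean(A) = (4 + 1 + 1 + 3 + 2) / 5 = 11/5 = 2.2
  mean(B) = (1 + 6 + 5 + 7 + 6) / 5 = 25/5 = 5

Step 2 — sample covariance S[i,j] = (1/(n-1)) · Σ_k (x_{k,i} - mean_i) · (x_{k,j} - mean_j), with n-1 = 4.
  S[A,A] = ((1.8)·(1.8) + (-1.2)·(-1.2) + (-1.2)·(-1.2) + (0.8)·(0.8) + (-0.2)·(-0.2)) / 4 = 6.8/4 = 1.7
  S[A,B] = ((1.8)·(-4) + (-1.2)·(1) + (-1.2)·(0) + (0.8)·(2) + (-0.2)·(1)) / 4 = -7/4 = -1.75
  S[B,B] = ((-4)·(-4) + (1)·(1) + (0)·(0) + (2)·(2) + (1)·(1)) / 4 = 22/4 = 5.5

S is symmetric (S[j,i] = S[i,j]). Assembling:

S = [[1.7, -1.75],
 [-1.75, 5.5]]


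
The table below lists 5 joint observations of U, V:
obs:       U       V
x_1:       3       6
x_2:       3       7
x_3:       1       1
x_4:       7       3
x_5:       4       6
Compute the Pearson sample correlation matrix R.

Step 1 — column means:
  mean(U) = (3 + 3 + 1 + 7 + 4) / 5 = 18/5 = 3.6
  mean(V) = (6 + 7 + 1 + 3 + 6) / 5 = 23/5 = 4.6

Step 2 — sample variances and covariances s[i,j] = (1/(n-1)) · Σ_k (x_{k,i} - mean_i) · (x_{k,j} - mean_j), with n-1 = 4:
  s[U,U] = ((-0.6)·(-0.6) + (-0.6)·(-0.6) + (-2.6)·(-2.6) + (3.4)·(3.4) + (0.4)·(0.4)) / 4 = 19.2/4 = 4.8
  s[U,V] = ((-0.6)·(1.4) + (-0.6)·(2.4) + (-2.6)·(-3.6) + (3.4)·(-1.6) + (0.4)·(1.4)) / 4 = 2.2/4 = 0.55
  s[V,V] = ((1.4)·(1.4) + (2.4)·(2.4) + (-3.6)·(-3.6) + (-1.6)·(-1.6) + (1.4)·(1.4)) / 4 = 25.2/4 = 6.3
  Sample standard deviations s_i = √(s[i,i]):
  s(U) = √(4.8) = 2.1909
  s(V) = √(6.3) = 2.51

Step 3 — r_{ij} = s_{ij} / (s_i · s_j):
  r[U,U] = 1 (diagonal).
  r[U,V] = 0.55 / (2.1909 · 2.51) = 0.55 / 5.4991 = 0.1
  r[V,V] = 1 (diagonal).

R is symmetric with unit diagonal. Assembling:

R = [[1, 0.1],
 [0.1, 1]]


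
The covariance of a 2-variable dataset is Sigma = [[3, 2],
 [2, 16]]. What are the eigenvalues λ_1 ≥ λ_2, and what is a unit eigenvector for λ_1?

Step 1 — characteristic polynomial of 2×2 Sigma:
  det(Sigma - λI) = λ² - trace · λ + det = 0.
  trace = 3 + 16 = 19, det = 3·16 - (2)² = 44.
Step 2 — discriminant:
  Δ = trace² - 4·det = 361 - 176 = 185.
Step 3 — eigenvalues:
  λ = (trace ± √Δ)/2 = (19 ± 13.6015)/2,
  λ_1 = 16.3007,  λ_2 = 2.6993.

Step 4 — unit eigenvector for λ_1: solve (Sigma - λ_1 I)v = 0. First row:
  (3 - 16.3007)·v_x + (2)·v_y = 0, i.e. (-13.3007)·v_x + (2)·v_y = 0,
  so v ∝ (b, λ_1 - a) = (2, 13.3007) = u.
  ||u|| = √((2)² + (13.3007)²) = √(180.9096) ≈ 13.4503,
  v_1 = u/||u|| ≈ (0.1487, 0.9889) (||v_1|| = 1).

λ_1 = 16.3007,  λ_2 = 2.6993;  v_1 ≈ (0.1487, 0.9889)


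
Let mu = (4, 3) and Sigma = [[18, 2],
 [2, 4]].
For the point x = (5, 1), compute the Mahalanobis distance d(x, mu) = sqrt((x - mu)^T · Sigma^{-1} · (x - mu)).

Step 1 — centre the observation: (x - mu) = (1, -2).

Step 2 — invert Sigma. det(Sigma) = 18·4 - (2)² = 68.
  Sigma^{-1} = (1/det) · [[d, -b], [-b, a]] = [[0.0588, -0.0294],
 [-0.0294, 0.2647]].

Step 3 — form the quadratic (x - mu)^T · Sigma^{-1} · (x - mu):
  Sigma^{-1} · (x - mu) = (0.1176, -0.5588).
  (x - mu)^T · [Sigma^{-1} · (x - mu)] = (1)·(0.1176) + (-2)·(-0.5588) = 1.2353.

Step 4 — take square root: d = √(1.2353) ≈ 1.1114.

d(x, mu) = √(1.2353) ≈ 1.1114


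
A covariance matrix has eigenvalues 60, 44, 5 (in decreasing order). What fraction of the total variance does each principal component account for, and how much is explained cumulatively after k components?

Step 1 — total variance = trace(Sigma) = Σ λ_i = 60 + 44 + 5 = 109.

Step 2 — fraction explained by component i = λ_i / Σ λ:
  PC1: 60/109 = 0.5505
  PC2: 44/109 = 0.4037
  PC3: 5/109 = 0.0459

Step 3 — cumulative fraction after k components = (λ_1 + ... + λ_k) / Σ λ:
  k = 1: 60/109 = 0.5505
  k = 2: (60 + 44)/109 = 104/109 = 0.9541
  k = 3: (60 + 44 + 5)/109 = 109/109 = 1

Summary (fraction, with percent):

explained: PC1 0.5505 (55.05%), PC2 0.4037 (40.37%), PC3 0.0459 (4.59%);  cumulative: 0.5505, 0.9541, 1


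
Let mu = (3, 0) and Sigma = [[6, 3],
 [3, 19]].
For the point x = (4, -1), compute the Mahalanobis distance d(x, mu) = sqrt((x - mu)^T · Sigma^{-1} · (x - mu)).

Step 1 — centre the observation: (x - mu) = (1, -1).

Step 2 — invert Sigma. det(Sigma) = 6·19 - (3)² = 105.
  Sigma^{-1} = (1/det) · [[d, -b], [-b, a]] = [[0.181, -0.0286],
 [-0.0286, 0.0571]].

Step 3 — form the quadratic (x - mu)^T · Sigma^{-1} · (x - mu):
  Sigma^{-1} · (x - mu) = (0.2095, -0.0857).
  (x - mu)^T · [Sigma^{-1} · (x - mu)] = (1)·(0.2095) + (-1)·(-0.0857) = 0.2952.

Step 4 — take square root: d = √(0.2952) ≈ 0.5434.

d(x, mu) = √(0.2952) ≈ 0.5434


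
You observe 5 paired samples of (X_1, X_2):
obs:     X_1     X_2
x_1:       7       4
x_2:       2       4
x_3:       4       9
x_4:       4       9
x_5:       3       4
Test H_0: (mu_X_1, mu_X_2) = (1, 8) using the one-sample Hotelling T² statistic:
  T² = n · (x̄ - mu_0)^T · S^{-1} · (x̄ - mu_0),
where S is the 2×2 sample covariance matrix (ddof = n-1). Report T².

Step 1 — sample mean vector:
  mean(X_1) = (7 + 2 + 4 + 4 + 3) / 5 = 20/5 = 4
  mean(X_2) = (4 + 4 + 9 + 9 + 4) / 5 = 30/5 = 6
  x̄ = (4, 6),  deviation x̄ - mu_0 = (4, 6) - (1, 8) = (3, -2).

Step 2 — sample covariance matrix, S[i,j] = (1/(n-1)) · Σ_k (x_{k,i} - mean_i) · (x_{k,j} - mean_j), divisor n-1 = 4:
  S[X_1,X_1] = ((3)·(3) + (-2)·(-2) + (0)·(0) + (0)·(0) + (-1)·(-1)) / 4 = 14/4 = 3.5
  S[X_1,X_2] = ((3)·(-2) + (-2)·(-2) + (0)·(3) + (0)·(3) + (-1)·(-2)) / 4 = 0/4 = 0
  S[X_2,X_2] = ((-2)·(-2) + (-2)·(-2) + (3)·(3) + (3)·(3) + (-2)·(-2)) / 4 = 30/4 = 7.5
  S = [[3.5, 0],
 [0, 7.5]].

Step 3 — invert S. det(S) = 3.5·7.5 - (0)² = 26.25.
  S^{-1} = (1/det) · [[d, -b], [-b, a]] = [[0.2857, 0],
 [0, 0.1333]].

Step 4 — quadratic form (x̄ - mu_0)^T · S^{-1} · (x̄ - mu_0):
  S^{-1} · (x̄ - mu_0) = (0.8571, -0.2667),
  (x̄ - mu_0)^T · [...] = (3)·(0.8571) + (-2)·(-0.2667) = 3.1048.

Step 5 — scale by n: T² = 5 · 3.1048 = 15.5238.

T² ≈ 15.5238


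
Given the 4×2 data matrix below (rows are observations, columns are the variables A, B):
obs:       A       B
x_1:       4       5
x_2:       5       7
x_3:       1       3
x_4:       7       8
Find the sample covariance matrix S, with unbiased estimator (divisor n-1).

Step 1 — column means:
  mean(A) = (4 + 5 + 1 + 7) / 4 = 17/4 = 4.25
  mean(B) = (5 + 7 + 3 + 8) / 4 = 23/4 = 5.75

Step 2 — sample covariance S[i,j] = (1/(n-1)) · Σ_k (x_{k,i} - mean_i) · (x_{k,j} - mean_j), with n-1 = 3.
  S[A,A] = ((-0.25)·(-0.25) + (0.75)·(0.75) + (-3.25)·(-3.25) + (2.75)·(2.75)) / 3 = 18.75/3 = 6.25
  S[A,B] = ((-0.25)·(-0.75) + (0.75)·(1.25) + (-3.25)·(-2.75) + (2.75)·(2.25)) / 3 = 16.25/3 = 5.4167
  S[B,B] = ((-0.75)·(-0.75) + (1.25)·(1.25) + (-2.75)·(-2.75) + (2.25)·(2.25)) / 3 = 14.75/3 = 4.9167

S is symmetric (S[j,i] = S[i,j]). Assembling:

S = [[6.25, 5.4167],
 [5.4167, 4.9167]]


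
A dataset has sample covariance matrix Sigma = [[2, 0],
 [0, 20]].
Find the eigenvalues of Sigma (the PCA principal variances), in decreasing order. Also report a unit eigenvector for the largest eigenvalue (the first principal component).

Step 1 — characteristic polynomial of 2×2 Sigma:
  det(Sigma - λI) = λ² - trace · λ + det = 0.
  trace = 2 + 20 = 22, det = 2·20 - (0)² = 40.
Step 2 — discriminant:
  Δ = trace² - 4·det = 484 - 160 = 324.
Step 3 — eigenvalues:
  λ = (trace ± √Δ)/2 = (22 ± 18)/2,
  λ_1 = 20,  λ_2 = 2.

Step 4 — unit eigenvector for λ_1: Sigma is diagonal, so its eigenvectors are the coordinate axes. λ_1 = 20 is the diagonal entry on the second coordinate axis, hence
  v_1 = (0, 1) (||v_1|| = 1).

λ_1 = 20,  λ_2 = 2;  v_1 ≈ (0, 1)


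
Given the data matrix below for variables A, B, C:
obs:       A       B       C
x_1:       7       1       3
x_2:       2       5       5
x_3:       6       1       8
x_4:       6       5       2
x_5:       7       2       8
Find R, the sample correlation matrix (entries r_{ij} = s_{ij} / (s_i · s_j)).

Step 1 — column means:
  mean(A) = (7 + 2 + 6 + 6 + 7) / 5 = 28/5 = 5.6
  mean(B) = (1 + 5 + 1 + 5 + 2) / 5 = 14/5 = 2.8
  mean(C) = (3 + 5 + 8 + 2 + 8) / 5 = 26/5 = 5.2

Step 2 — sample variances and covariances s[i,j] = (1/(n-1)) · Σ_k (x_{k,i} - mean_i) · (x_{k,j} - mean_j), with n-1 = 4:
  s[A,A] = ((1.4)·(1.4) + (-3.6)·(-3.6) + (0.4)·(0.4) + (0.4)·(0.4) + (1.4)·(1.4)) / 4 = 17.2/4 = 4.3
  s[A,B] = ((1.4)·(-1.8) + (-3.6)·(2.2) + (0.4)·(-1.8) + (0.4)·(2.2) + (1.4)·(-0.8)) / 4 = -11.4/4 = -2.85
  s[A,C] = ((1.4)·(-2.2) + (-3.6)·(-0.2) + (0.4)·(2.8) + (0.4)·(-3.2) + (1.4)·(2.8)) / 4 = 1.4/4 = 0.35
  s[B,B] = ((-1.8)·(-1.8) + (2.2)·(2.2) + (-1.8)·(-1.8) + (2.2)·(2.2) + (-0.8)·(-0.8)) / 4 = 16.8/4 = 4.2
  s[B,C] = ((-1.8)·(-2.2) + (2.2)·(-0.2) + (-1.8)·(2.8) + (2.2)·(-3.2) + (-0.8)·(2.8)) / 4 = -10.8/4 = -2.7
  s[C,C] = ((-2.2)·(-2.2) + (-0.2)·(-0.2) + (2.8)·(2.8) + (-3.2)·(-3.2) + (2.8)·(2.8)) / 4 = 30.8/4 = 7.7
  Sample standard deviations s_i = √(s[i,i]):
  s(A) = √(4.3) = 2.0736
  s(B) = √(4.2) = 2.0494
  s(C) = √(7.7) = 2.7749

Step 3 — r_{ij} = s_{ij} / (s_i · s_j):
  r[A,A] = 1 (diagonal).
  r[A,B] = -2.85 / (2.0736 · 2.0494) = -2.85 / 4.2497 = -0.6706
  r[A,C] = 0.35 / (2.0736 · 2.7749) = 0.35 / 5.7541 = 0.0608
  r[B,B] = 1 (diagonal).
  r[B,C] = -2.7 / (2.0494 · 2.7749) = -2.7 / 5.6868 = -0.4748
  r[C,C] = 1 (diagonal).

R is symmetric with unit diagonal. Assembling:

R = [[1, -0.6706, 0.0608],
 [-0.6706, 1, -0.4748],
 [0.0608, -0.4748, 1]]


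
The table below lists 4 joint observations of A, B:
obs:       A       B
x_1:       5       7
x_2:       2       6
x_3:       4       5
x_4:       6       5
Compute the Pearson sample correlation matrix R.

Step 1 — column means:
  mean(A) = (5 + 2 + 4 + 6) / 4 = 17/4 = 4.25
  mean(B) = (7 + 6 + 5 + 5) / 4 = 23/4 = 5.75

Step 2 — sample variances and covariances s[i,j] = (1/(n-1)) · Σ_k (x_{k,i} - mean_i) · (x_{k,j} - mean_j), with n-1 = 3:
  s[A,A] = ((0.75)·(0.75) + (-2.25)·(-2.25) + (-0.25)·(-0.25) + (1.75)·(1.75)) / 3 = 8.75/3 = 2.9167
  s[A,B] = ((0.75)·(1.25) + (-2.25)·(0.25) + (-0.25)·(-0.75) + (1.75)·(-0.75)) / 3 = -0.75/3 = -0.25
  s[B,B] = ((1.25)·(1.25) + (0.25)·(0.25) + (-0.75)·(-0.75) + (-0.75)·(-0.75)) / 3 = 2.75/3 = 0.9167
  Sample standard deviations s_i = √(s[i,i]):
  s(A) = √(2.9167) = 1.7078
  s(B) = √(0.9167) = 0.9574

Step 3 — r_{ij} = s_{ij} / (s_i · s_j):
  r[A,A] = 1 (diagonal).
  r[A,B] = -0.25 / (1.7078 · 0.9574) = -0.25 / 1.6351 = -0.1529
  r[B,B] = 1 (diagonal).

R is symmetric with unit diagonal. Assembling:

R = [[1, -0.1529],
 [-0.1529, 1]]


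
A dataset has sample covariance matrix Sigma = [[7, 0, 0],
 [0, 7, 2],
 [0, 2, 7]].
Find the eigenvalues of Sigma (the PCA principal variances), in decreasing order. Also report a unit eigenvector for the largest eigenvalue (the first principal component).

Step 1 — characteristic polynomial p(λ) = det(λI - Sigma) = λ³ - tr·λ² + c_1·λ - det, where tr = trace, c_1 = sum of the principal 2×2 minors, det = det(Sigma):
  tr = 7 + 7 + 7 = 21,
  c_1 = (7·7 - (0)²) + (7·7 - (0)²) + (7·7 - (2)²) = 49 + 49 + 45 = 143,
  det = 7·(7·7 - (2)²) - (0)·((0)·7 - (2)·(0)) + (0)·((0)·(2) - 7·(0)) = 7·(45) - (0)·(0) + (0)·(0) = 315.
  So p(λ) = λ³ - 21λ² + 143λ - 315.
Step 2 — look for an integer root (rational root theorem: any rational root is an integer divisor of 315). Testing λ = 5:
  p(5) = 125 - 525 + 715 - 315 = 0  ✓
  Dividing out (λ - 5): p(λ) = (λ - 5)(λ² - 16λ + 63).
Step 3 — remaining eigenvalues from the quadratic λ² - 16λ + 63 = 0:
  Δ = 16² - 4·63 = 256 - 252 = 4,  λ = (16 ± √4)/2 = (16 ± 2)/2 = 9 or 7.
  Sorted: λ_1 = 9,  λ_2 = 7,  λ_3 = 5  (check: sum = 21 = tr ✓).

Step 4 — unit eigenvector for λ_1 = 9: v spans the null space of (Sigma - λ_1 I), whose rows are
  r_1 = (-2, 0, 0),  r_2 = (0, -2, 2),  r_3 = (0, 2, -2).
  v is orthogonal to every row, so take v ∝ r_1 × r_2 = ((0)·(2) - (0)·(-2), (0)·(0) - (-2)·(2), (-2)·(-2) - (0)·(0)) = (0, 4, 4).
  Rescale (divide by 4): u = (0, 1, 1).
  ||u|| = √((0)² + (1)² + (1)²) = √(2) ≈ 1.4142,  v_1 = u/||u|| ≈ (0, 0.7071, 0.7071) (||v_1|| = 1).

λ_1 = 9,  λ_2 = 7,  λ_3 = 5;  v_1 ≈ (0, 0.7071, 0.7071)


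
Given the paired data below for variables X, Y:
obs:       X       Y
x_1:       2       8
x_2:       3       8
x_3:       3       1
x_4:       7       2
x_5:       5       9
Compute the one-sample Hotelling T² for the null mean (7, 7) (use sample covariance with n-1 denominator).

Step 1 — sample mean vector:
  mean(X) = (2 + 3 + 3 + 7 + 5) / 5 = 20/5 = 4
  mean(Y) = (8 + 8 + 1 + 2 + 9) / 5 = 28/5 = 5.6
  x̄ = (4, 5.6),  deviation x̄ - mu_0 = (4, 5.6) - (7, 7) = (-3, -1.4).

Step 2 — sample covariance matrix, S[i,j] = (1/(n-1)) · Σ_k (x_{k,i} - mean_i) · (x_{k,j} - mean_j), divisor n-1 = 4:
  S[X,X] = ((-2)·(-2) + (-1)·(-1) + (-1)·(-1) + (3)·(3) + (1)·(1)) / 4 = 16/4 = 4
  S[X,Y] = ((-2)·(2.4) + (-1)·(2.4) + (-1)·(-4.6) + (3)·(-3.6) + (1)·(3.4)) / 4 = -10/4 = -2.5
  S[Y,Y] = ((2.4)·(2.4) + (2.4)·(2.4) + (-4.6)·(-4.6) + (-3.6)·(-3.6) + (3.4)·(3.4)) / 4 = 57.2/4 = 14.3
  S = [[4, -2.5],
 [-2.5, 14.3]].

Step 3 — invert S. det(S) = 4·14.3 - (-2.5)² = 50.95.
  S^{-1} = (1/det) · [[d, -b], [-b, a]] = [[0.2807, 0.0491],
 [0.0491, 0.0785]].

Step 4 — quadratic form (x̄ - mu_0)^T · S^{-1} · (x̄ - mu_0):
  S^{-1} · (x̄ - mu_0) = (-0.9107, -0.2571),
  (x̄ - mu_0)^T · [...] = (-3)·(-0.9107) + (-1.4)·(-0.2571) = 3.0921.

Step 5 — scale by n: T² = 5 · 3.0921 = 15.4603.

T² ≈ 15.4603


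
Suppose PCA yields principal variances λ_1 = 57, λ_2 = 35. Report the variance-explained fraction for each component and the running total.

Step 1 — total variance = trace(Sigma) = Σ λ_i = 57 + 35 = 92.

Step 2 — fraction explained by component i = λ_i / Σ λ:
  PC1: 57/92 = 0.6196
  PC2: 35/92 = 0.3804

Step 3 — cumulative fraction after k components = (λ_1 + ... + λ_k) / Σ λ:
  k = 1: 57/92 = 0.6196
  k = 2: (57 + 35)/92 = 92/92 = 1

Summary (fraction, with percent):

explained: PC1 0.6196 (61.96%), PC2 0.3804 (38.04%);  cumulative: 0.6196, 1


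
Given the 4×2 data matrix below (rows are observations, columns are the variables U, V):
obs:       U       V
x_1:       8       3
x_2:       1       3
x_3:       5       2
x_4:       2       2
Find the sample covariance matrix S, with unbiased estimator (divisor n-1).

Step 1 — column means:
  mean(U) = (8 + 1 + 5 + 2) / 4 = 16/4 = 4
  mean(V) = (3 + 3 + 2 + 2) / 4 = 10/4 = 2.5

Step 2 — sample covariance S[i,j] = (1/(n-1)) · Σ_k (x_{k,i} - mean_i) · (x_{k,j} - mean_j), with n-1 = 3.
  S[U,U] = ((4)·(4) + (-3)·(-3) + (1)·(1) + (-2)·(-2)) / 3 = 30/3 = 10
  S[U,V] = ((4)·(0.5) + (-3)·(0.5) + (1)·(-0.5) + (-2)·(-0.5)) / 3 = 1/3 = 0.3333
  S[V,V] = ((0.5)·(0.5) + (0.5)·(0.5) + (-0.5)·(-0.5) + (-0.5)·(-0.5)) / 3 = 1/3 = 0.3333

S is symmetric (S[j,i] = S[i,j]). Assembling:

S = [[10, 0.3333],
 [0.3333, 0.3333]]


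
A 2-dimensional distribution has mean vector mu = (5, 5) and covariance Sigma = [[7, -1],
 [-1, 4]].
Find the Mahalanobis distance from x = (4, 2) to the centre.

Step 1 — centre the observation: (x - mu) = (-1, -3).

Step 2 — invert Sigma. det(Sigma) = 7·4 - (-1)² = 27.
  Sigma^{-1} = (1/det) · [[d, -b], [-b, a]] = [[0.1481, 0.037],
 [0.037, 0.2593]].

Step 3 — form the quadratic (x - mu)^T · Sigma^{-1} · (x - mu):
  Sigma^{-1} · (x - mu) = (-0.2593, -0.8148).
  (x - mu)^T · [Sigma^{-1} · (x - mu)] = (-1)·(-0.2593) + (-3)·(-0.8148) = 2.7037.

Step 4 — take square root: d = √(2.7037) ≈ 1.6443.

d(x, mu) = √(2.7037) ≈ 1.6443


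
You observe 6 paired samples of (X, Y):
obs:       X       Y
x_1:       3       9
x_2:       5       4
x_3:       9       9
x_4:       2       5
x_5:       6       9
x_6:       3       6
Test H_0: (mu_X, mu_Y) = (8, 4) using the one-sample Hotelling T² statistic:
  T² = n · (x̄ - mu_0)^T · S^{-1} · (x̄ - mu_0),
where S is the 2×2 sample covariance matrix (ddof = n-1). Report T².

Step 1 — sample mean vector:
  mean(X) = (3 + 5 + 9 + 2 + 6 + 3) / 6 = 28/6 = 4.6667
  mean(Y) = (9 + 4 + 9 + 5 + 9 + 6) / 6 = 42/6 = 7
  x̄ = (4.6667, 7),  deviation x̄ - mu_0 = (4.6667, 7) - (8, 4) = (-3.3333, 3).

Step 2 — sample covariance matrix, S[i,j] = (1/(n-1)) · Σ_k (x_{k,i} - mean_i) · (x_{k,j} - mean_j), divisor n-1 = 5:
  S[X,X] = ((-1.6667)·(-1.6667) + (0.3333)·(0.3333) + (4.3333)·(4.3333) + (-2.6667)·(-2.6667) + (1.3333)·(1.3333) + (-1.6667)·(-1.6667)) / 5 = 33.3333/5 = 6.6667
  S[X,Y] = ((-1.6667)·(2) + (0.3333)·(-3) + (4.3333)·(2) + (-2.6667)·(-2) + (1.3333)·(2) + (-1.6667)·(-1)) / 5 = 14/5 = 2.8
  S[Y,Y] = ((2)·(2) + (-3)·(-3) + (2)·(2) + (-2)·(-2) + (2)·(2) + (-1)·(-1)) / 5 = 26/5 = 5.2
  S = [[6.6667, 2.8],
 [2.8, 5.2]].

Step 3 — invert S. det(S) = 6.6667·5.2 - (2.8)² = 26.8267.
  S^{-1} = (1/det) · [[d, -b], [-b, a]] = [[0.1938, -0.1044],
 [-0.1044, 0.2485]].

Step 4 — quadratic form (x̄ - mu_0)^T · S^{-1} · (x̄ - mu_0):
  S^{-1} · (x̄ - mu_0) = (-0.9592, 1.0934),
  (x̄ - mu_0)^T · [...] = (-3.3333)·(-0.9592) + (3)·(1.0934) = 6.4778.

Step 5 — scale by n: T² = 6 · 6.4778 = 38.8668.

T² ≈ 38.8668


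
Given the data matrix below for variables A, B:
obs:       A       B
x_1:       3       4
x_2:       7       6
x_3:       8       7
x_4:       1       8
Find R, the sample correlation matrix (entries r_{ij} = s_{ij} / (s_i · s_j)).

Step 1 — column means:
  mean(A) = (3 + 7 + 8 + 1) / 4 = 19/4 = 4.75
  mean(B) = (4 + 6 + 7 + 8) / 4 = 25/4 = 6.25

Step 2 — sample variances and covariances s[i,j] = (1/(n-1)) · Σ_k (x_{k,i} - mean_i) · (x_{k,j} - mean_j), with n-1 = 3:
  s[A,A] = ((-1.75)·(-1.75) + (2.25)·(2.25) + (3.25)·(3.25) + (-3.75)·(-3.75)) / 3 = 32.75/3 = 10.9167
  s[A,B] = ((-1.75)·(-2.25) + (2.25)·(-0.25) + (3.25)·(0.75) + (-3.75)·(1.75)) / 3 = -0.75/3 = -0.25
  s[B,B] = ((-2.25)·(-2.25) + (-0.25)·(-0.25) + (0.75)·(0.75) + (1.75)·(1.75)) / 3 = 8.75/3 = 2.9167
  Sample standard deviations s_i = √(s[i,i]):
  s(A) = √(10.9167) = 3.304
  s(B) = √(2.9167) = 1.7078

Step 3 — r_{ij} = s_{ij} / (s_i · s_j):
  r[A,A] = 1 (diagonal).
  r[A,B] = -0.25 / (3.304 · 1.7078) = -0.25 / 5.6427 = -0.0443
  r[B,B] = 1 (diagonal).

R is symmetric with unit diagonal. Assembling:

R = [[1, -0.0443],
 [-0.0443, 1]]


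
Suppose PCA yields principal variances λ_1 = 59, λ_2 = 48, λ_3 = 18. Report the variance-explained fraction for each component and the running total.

Step 1 — total variance = trace(Sigma) = Σ λ_i = 59 + 48 + 18 = 125.

Step 2 — fraction explained by component i = λ_i / Σ λ:
  PC1: 59/125 = 0.472
  PC2: 48/125 = 0.384
  PC3: 18/125 = 0.144

Step 3 — cumulative fraction after k components = (λ_1 + ... + λ_k) / Σ λ:
  k = 1: 59/125 = 0.472
  k = 2: (59 + 48)/125 = 107/125 = 0.856
  k = 3: (59 + 48 + 18)/125 = 125/125 = 1

Summary (fraction, with percent):

explained: PC1 0.472 (47.2%), PC2 0.384 (38.4%), PC3 0.144 (14.4%);  cumulative: 0.472, 0.856, 1


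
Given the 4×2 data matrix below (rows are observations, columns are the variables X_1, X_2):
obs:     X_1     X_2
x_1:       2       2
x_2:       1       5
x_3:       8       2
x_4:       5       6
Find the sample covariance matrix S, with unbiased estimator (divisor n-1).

Step 1 — column means:
  mean(X_1) = (2 + 1 + 8 + 5) / 4 = 16/4 = 4
  mean(X_2) = (2 + 5 + 2 + 6) / 4 = 15/4 = 3.75

Step 2 — sample covariance S[i,j] = (1/(n-1)) · Σ_k (x_{k,i} - mean_i) · (x_{k,j} - mean_j), with n-1 = 3.
  S[X_1,X_1] = ((-2)·(-2) + (-3)·(-3) + (4)·(4) + (1)·(1)) / 3 = 30/3 = 10
  S[X_1,X_2] = ((-2)·(-1.75) + (-3)·(1.25) + (4)·(-1.75) + (1)·(2.25)) / 3 = -5/3 = -1.6667
  S[X_2,X_2] = ((-1.75)·(-1.75) + (1.25)·(1.25) + (-1.75)·(-1.75) + (2.25)·(2.25)) / 3 = 12.75/3 = 4.25

S is symmetric (S[j,i] = S[i,j]). Assembling:

S = [[10, -1.6667],
 [-1.6667, 4.25]]


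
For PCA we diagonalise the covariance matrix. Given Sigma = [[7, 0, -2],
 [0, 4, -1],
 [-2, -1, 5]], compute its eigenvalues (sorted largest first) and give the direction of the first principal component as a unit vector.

Step 1 — characteristic polynomial p(λ) = det(λI - Sigma) = λ³ - tr·λ² + c_1·λ - det, where tr = trace, c_1 = sum of the principal 2×2 minors, det = det(Sigma):
  tr = 7 + 4 + 5 = 16,
  c_1 = (7·4 - (0)²) + (7·5 - (-2)²) + (4·5 - (-1)²) = 28 + 31 + 19 = 78,
  det = 7·(4·5 - (-1)²) - (0)·((0)·5 - (-1)·(-2)) + (-2)·((0)·(-1) - 4·(-2)) = 7·(19) - (0)·(-2) + (-2)·(8) = 117.
  So p(λ) = λ³ - 16λ² + 78λ - 117.
Step 2 — look for an integer root (rational root theorem: any rational root is an integer divisor of 117). Testing λ = 3:
  p(3) = 27 - 144 + 234 - 117 = 0  ✓
  Dividing out (λ - 3): p(λ) = (λ - 3)(λ² - 13λ + 39).
Step 3 — remaining eigenvalues from the quadratic λ² - 13λ + 39 = 0:
  Δ = 13² - 4·39 = 169 - 156 = 13,  λ = (13 ± √13)/2 = (13 ± 3.6056)/2 ≈ 8.3028 or 4.6972.
  Sorted: λ_1 = 8.3028,  λ_2 = 4.6972,  λ_3 = 3  (check: sum = 16 = tr ✓).

Step 4 — unit eigenvector for λ_1 ≈ 8.3028: v spans the null space of (Sigma - λ_1 I), whose rows are
  r_1 = (-1.3028, 0, -2),  r_2 = (0, -4.3028, -1),  r_3 = (-2, -1, -3.3028).
  v is orthogonal to every row, so take v ∝ r_1 × r_2 = ((0)·(-1) - (-2)·(-4.3028), (-2)·(0) - (-1.3028)·(-1), (-1.3028)·(-4.3028) - (0)·(0)) ≈ (-8.6056, -1.3028, 5.6056).
  Rescale (multiply by -1 so the first nonzero entry is positive): u = (8.6056, 1.3028, -5.6056).
  ||u|| = √((8.6056)² + (1.3028)² + (-5.6056)²) = √(107.1749) ≈ 10.3525,  v_1 = u/||u|| ≈ (0.8313, 0.1258, -0.5415) (||v_1|| = 1).

λ_1 = 8.3028,  λ_2 = 4.6972,  λ_3 = 3;  v_1 ≈ (0.8313, 0.1258, -0.5415)


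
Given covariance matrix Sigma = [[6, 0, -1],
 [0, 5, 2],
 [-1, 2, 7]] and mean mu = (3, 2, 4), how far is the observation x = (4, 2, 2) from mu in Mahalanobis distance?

Step 1 — centre the observation: (x - mu) = (1, 0, -2).

Step 2 — invert Sigma (cofactor / det for 3×3, or solve directly):
  Sigma^{-1} = [[0.1713, -0.011, 0.0276],
 [-0.011, 0.2265, -0.0663],
 [0.0276, -0.0663, 0.1657]].

Step 3 — form the quadratic (x - mu)^T · Sigma^{-1} · (x - mu):
  Sigma^{-1} · (x - mu) = (0.116, 0.1215, -0.3039).
  (x - mu)^T · [Sigma^{-1} · (x - mu)] = (1)·(0.116) + (0)·(0.1215) + (-2)·(-0.3039) = 0.7238.

Step 4 — take square root: d = √(0.7238) ≈ 0.8507.

d(x, mu) = √(0.7238) ≈ 0.8507


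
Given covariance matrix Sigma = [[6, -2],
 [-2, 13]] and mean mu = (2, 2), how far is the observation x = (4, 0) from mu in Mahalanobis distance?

Step 1 — centre the observation: (x - mu) = (2, -2).

Step 2 — invert Sigma. det(Sigma) = 6·13 - (-2)² = 74.
  Sigma^{-1} = (1/det) · [[d, -b], [-b, a]] = [[0.1757, 0.027],
 [0.027, 0.0811]].

Step 3 — form the quadratic (x - mu)^T · Sigma^{-1} · (x - mu):
  Sigma^{-1} · (x - mu) = (0.2973, -0.1081).
  (x - mu)^T · [Sigma^{-1} · (x - mu)] = (2)·(0.2973) + (-2)·(-0.1081) = 0.8108.

Step 4 — take square root: d = √(0.8108) ≈ 0.9005.

d(x, mu) = √(0.8108) ≈ 0.9005


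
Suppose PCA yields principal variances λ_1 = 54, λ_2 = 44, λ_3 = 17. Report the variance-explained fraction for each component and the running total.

Step 1 — total variance = trace(Sigma) = Σ λ_i = 54 + 44 + 17 = 115.

Step 2 — fraction explained by component i = λ_i / Σ λ:
  PC1: 54/115 = 0.4696
  PC2: 44/115 = 0.3826
  PC3: 17/115 = 0.1478

Step 3 — cumulative fraction after k components = (λ_1 + ... + λ_k) / Σ λ:
  k = 1: 54/115 = 0.4696
  k = 2: (54 + 44)/115 = 98/115 = 0.8522
  k = 3: (54 + 44 + 17)/115 = 115/115 = 1

Summary (fraction, with percent):

explained: PC1 0.4696 (46.96%), PC2 0.3826 (38.26%), PC3 0.1478 (14.78%);  cumulative: 0.4696, 0.8522, 1


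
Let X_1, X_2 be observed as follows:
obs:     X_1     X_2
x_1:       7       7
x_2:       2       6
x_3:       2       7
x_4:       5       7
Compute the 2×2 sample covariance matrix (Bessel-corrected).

Step 1 — column means:
  mean(X_1) = (7 + 2 + 2 + 5) / 4 = 16/4 = 4
  mean(X_2) = (7 + 6 + 7 + 7) / 4 = 27/4 = 6.75

Step 2 — sample covariance S[i,j] = (1/(n-1)) · Σ_k (x_{k,i} - mean_i) · (x_{k,j} - mean_j), with n-1 = 3.
  S[X_1,X_1] = ((3)·(3) + (-2)·(-2) + (-2)·(-2) + (1)·(1)) / 3 = 18/3 = 6
  S[X_1,X_2] = ((3)·(0.25) + (-2)·(-0.75) + (-2)·(0.25) + (1)·(0.25)) / 3 = 2/3 = 0.6667
  S[X_2,X_2] = ((0.25)·(0.25) + (-0.75)·(-0.75) + (0.25)·(0.25) + (0.25)·(0.25)) / 3 = 0.75/3 = 0.25

S is symmetric (S[j,i] = S[i,j]). Assembling:

S = [[6, 0.6667],
 [0.6667, 0.25]]


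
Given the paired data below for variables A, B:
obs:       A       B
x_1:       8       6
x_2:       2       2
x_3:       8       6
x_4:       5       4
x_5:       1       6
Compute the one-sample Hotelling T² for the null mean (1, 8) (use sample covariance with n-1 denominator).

Step 1 — sample mean vector:
  mean(A) = (8 + 2 + 8 + 5 + 1) / 5 = 24/5 = 4.8
  mean(B) = (6 + 2 + 6 + 4 + 6) / 5 = 24/5 = 4.8
  x̄ = (4.8, 4.8),  deviation x̄ - mu_0 = (4.8, 4.8) - (1, 8) = (3.8, -3.2).

Step 2 — sample covariance matrix, S[i,j] = (1/(n-1)) · Σ_k (x_{k,i} - mean_i) · (x_{k,j} - mean_j), divisor n-1 = 4:
  S[A,A] = ((3.2)·(3.2) + (-2.8)·(-2.8) + (3.2)·(3.2) + (0.2)·(0.2) + (-3.8)·(-3.8)) / 4 = 42.8/4 = 10.7
  S[A,B] = ((3.2)·(1.2) + (-2.8)·(-2.8) + (3.2)·(1.2) + (0.2)·(-0.8) + (-3.8)·(1.2)) / 4 = 10.8/4 = 2.7
  S[B,B] = ((1.2)·(1.2) + (-2.8)·(-2.8) + (1.2)·(1.2) + (-0.8)·(-0.8) + (1.2)·(1.2)) / 4 = 12.8/4 = 3.2
  S = [[10.7, 2.7],
 [2.7, 3.2]].

Step 3 — invert S. det(S) = 10.7·3.2 - (2.7)² = 26.95.
  S^{-1} = (1/det) · [[d, -b], [-b, a]] = [[0.1187, -0.1002],
 [-0.1002, 0.397]].

Step 4 — quadratic form (x̄ - mu_0)^T · S^{-1} · (x̄ - mu_0):
  S^{-1} · (x̄ - mu_0) = (0.7718, -1.6512),
  (x̄ - mu_0)^T · [...] = (3.8)·(0.7718) + (-3.2)·(-1.6512) = 8.2167.

Step 5 — scale by n: T² = 5 · 8.2167 = 41.0835.

T² ≈ 41.0835


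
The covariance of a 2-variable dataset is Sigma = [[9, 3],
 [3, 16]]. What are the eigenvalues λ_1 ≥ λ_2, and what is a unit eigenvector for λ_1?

Step 1 — characteristic polynomial of 2×2 Sigma:
  det(Sigma - λI) = λ² - trace · λ + det = 0.
  trace = 9 + 16 = 25, det = 9·16 - (3)² = 135.
Step 2 — discriminant:
  Δ = trace² - 4·det = 625 - 540 = 85.
Step 3 — eigenvalues:
  λ = (trace ± √Δ)/2 = (25 ± 9.2195)/2,
  λ_1 = 17.1098,  λ_2 = 7.8902.

Step 4 — unit eigenvector for λ_1: solve (Sigma - λ_1 I)v = 0. First row:
  (9 - 17.1098)·v_x + (3)·v_y = 0, i.e. (-8.1098)·v_x + (3)·v_y = 0,
  so v ∝ (b, λ_1 - a) = (3, 8.1098) = u.
  ||u|| = √((3)² + (8.1098)²) = √(74.7684) ≈ 8.6469,
  v_1 = u/||u|| ≈ (0.3469, 0.9379) (||v_1|| = 1).

λ_1 = 17.1098,  λ_2 = 7.8902;  v_1 ≈ (0.3469, 0.9379)


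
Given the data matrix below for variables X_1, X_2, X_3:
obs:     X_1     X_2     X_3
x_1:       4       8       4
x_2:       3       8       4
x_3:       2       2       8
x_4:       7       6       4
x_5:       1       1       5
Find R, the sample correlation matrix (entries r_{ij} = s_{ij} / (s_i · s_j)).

Step 1 — column means:
  mean(X_1) = (4 + 3 + 2 + 7 + 1) / 5 = 17/5 = 3.4
  mean(X_2) = (8 + 8 + 2 + 6 + 1) / 5 = 25/5 = 5
  mean(X_3) = (4 + 4 + 8 + 4 + 5) / 5 = 25/5 = 5

Step 2 — sample variances and covariances s[i,j] = (1/(n-1)) · Σ_k (x_{k,i} - mean_i) · (x_{k,j} - mean_j), with n-1 = 4:
  s[X_1,X_1] = ((0.6)·(0.6) + (-0.4)·(-0.4) + (-1.4)·(-1.4) + (3.6)·(3.6) + (-2.4)·(-2.4)) / 4 = 21.2/4 = 5.3
  s[X_1,X_2] = ((0.6)·(3) + (-0.4)·(3) + (-1.4)·(-3) + (3.6)·(1) + (-2.4)·(-4)) / 4 = 18/4 = 4.5
  s[X_1,X_3] = ((0.6)·(-1) + (-0.4)·(-1) + (-1.4)·(3) + (3.6)·(-1) + (-2.4)·(0)) / 4 = -8/4 = -2
  s[X_2,X_2] = ((3)·(3) + (3)·(3) + (-3)·(-3) + (1)·(1) + (-4)·(-4)) / 4 = 44/4 = 11
  s[X_2,X_3] = ((3)·(-1) + (3)·(-1) + (-3)·(3) + (1)·(-1) + (-4)·(0)) / 4 = -16/4 = -4
  s[X_3,X_3] = ((-1)·(-1) + (-1)·(-1) + (3)·(3) + (-1)·(-1) + (0)·(0)) / 4 = 12/4 = 3
  Sample standard deviations s_i = √(s[i,i]):
  s(X_1) = √(5.3) = 2.3022
  s(X_2) = √(11) = 3.3166
  s(X_3) = √(3) = 1.7321

Step 3 — r_{ij} = s_{ij} / (s_i · s_j):
  r[X_1,X_1] = 1 (diagonal).
  r[X_1,X_2] = 4.5 / (2.3022 · 3.3166) = 4.5 / 7.6354 = 0.5894
  r[X_1,X_3] = -2 / (2.3022 · 1.7321) = -2 / 3.9875 = -0.5016
  r[X_2,X_2] = 1 (diagonal).
  r[X_2,X_3] = -4 / (3.3166 · 1.7321) = -4 / 5.7446 = -0.6963
  r[X_3,X_3] = 1 (diagonal).

R is symmetric with unit diagonal. Assembling:

R = [[1, 0.5894, -0.5016],
 [0.5894, 1, -0.6963],
 [-0.5016, -0.6963, 1]]


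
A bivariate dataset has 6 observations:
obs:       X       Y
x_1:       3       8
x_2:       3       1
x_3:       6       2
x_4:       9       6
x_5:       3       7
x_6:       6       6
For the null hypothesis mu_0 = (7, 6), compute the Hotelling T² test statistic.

Step 1 — sample mean vector:
  mean(X) = (3 + 3 + 6 + 9 + 3 + 6) / 6 = 30/6 = 5
  mean(Y) = (8 + 1 + 2 + 6 + 7 + 6) / 6 = 30/6 = 5
  x̄ = (5, 5),  deviation x̄ - mu_0 = (5, 5) - (7, 6) = (-2, -1).

Step 2 — sample covariance matrix, S[i,j] = (1/(n-1)) · Σ_k (x_{k,i} - mean_i) · (x_{k,j} - mean_j), divisor n-1 = 5:
  S[X,X] = ((-2)·(-2) + (-2)·(-2) + (1)·(1) + (4)·(4) + (-2)·(-2) + (1)·(1)) / 5 = 30/5 = 6
  S[X,Y] = ((-2)·(3) + (-2)·(-4) + (1)·(-3) + (4)·(1) + (-2)·(2) + (1)·(1)) / 5 = 0/5 = 0
  S[Y,Y] = ((3)·(3) + (-4)·(-4) + (-3)·(-3) + (1)·(1) + (2)·(2) + (1)·(1)) / 5 = 40/5 = 8
  S = [[6, 0],
 [0, 8]].

Step 3 — invert S. det(S) = 6·8 - (0)² = 48.
  S^{-1} = (1/det) · [[d, -b], [-b, a]] = [[0.1667, 0],
 [0, 0.125]].

Step 4 — quadratic form (x̄ - mu_0)^T · S^{-1} · (x̄ - mu_0):
  S^{-1} · (x̄ - mu_0) = (-0.3333, -0.125),
  (x̄ - mu_0)^T · [...] = (-2)·(-0.3333) + (-1)·(-0.125) = 0.7917.

Step 5 — scale by n: T² = 6 · 0.7917 = 4.75.

T² ≈ 4.75


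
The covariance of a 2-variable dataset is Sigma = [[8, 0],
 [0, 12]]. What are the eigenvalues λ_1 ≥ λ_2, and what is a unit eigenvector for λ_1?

Step 1 — characteristic polynomial of 2×2 Sigma:
  det(Sigma - λI) = λ² - trace · λ + det = 0.
  trace = 8 + 12 = 20, det = 8·12 - (0)² = 96.
Step 2 — discriminant:
  Δ = trace² - 4·det = 400 - 384 = 16.
Step 3 — eigenvalues:
  λ = (trace ± √Δ)/2 = (20 ± 4)/2,
  λ_1 = 12,  λ_2 = 8.

Step 4 — unit eigenvector for λ_1: Sigma is diagonal, so its eigenvectors are the coordinate axes. λ_1 = 12 is the diagonal entry on the second coordinate axis, hence
  v_1 = (0, 1) (||v_1|| = 1).

λ_1 = 12,  λ_2 = 8;  v_1 ≈ (0, 1)


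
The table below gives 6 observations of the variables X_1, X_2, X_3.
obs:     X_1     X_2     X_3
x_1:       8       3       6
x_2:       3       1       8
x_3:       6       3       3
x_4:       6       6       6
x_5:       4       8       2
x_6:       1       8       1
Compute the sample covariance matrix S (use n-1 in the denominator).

Step 1 — column means:
  mean(X_1) = (8 + 3 + 6 + 6 + 4 + 1) / 6 = 28/6 = 4.6667
  mean(X_2) = (3 + 1 + 3 + 6 + 8 + 8) / 6 = 29/6 = 4.8333
  mean(X_3) = (6 + 8 + 3 + 6 + 2 + 1) / 6 = 26/6 = 4.3333

Step 2 — sample covariance S[i,j] = (1/(n-1)) · Σ_k (x_{k,i} - mean_i) · (x_{k,j} - mean_j), with n-1 = 5.
  S[X_1,X_1] = ((3.3333)·(3.3333) + (-1.6667)·(-1.6667) + (1.3333)·(1.3333) + (1.3333)·(1.3333) + (-0.6667)·(-0.6667) + (-3.6667)·(-3.6667)) / 5 = 31.3333/5 = 6.2667
  S[X_1,X_2] = ((3.3333)·(-1.8333) + (-1.6667)·(-3.8333) + (1.3333)·(-1.8333) + (1.3333)·(1.1667) + (-0.6667)·(3.1667) + (-3.6667)·(3.1667)) / 5 = -14.3333/5 = -2.8667
  S[X_1,X_3] = ((3.3333)·(1.6667) + (-1.6667)·(3.6667) + (1.3333)·(-1.3333) + (1.3333)·(1.6667) + (-0.6667)·(-2.3333) + (-3.6667)·(-3.3333)) / 5 = 13.6667/5 = 2.7333
  S[X_2,X_2] = ((-1.8333)·(-1.8333) + (-3.8333)·(-3.8333) + (-1.8333)·(-1.8333) + (1.1667)·(1.1667) + (3.1667)·(3.1667) + (3.1667)·(3.1667)) / 5 = 42.8333/5 = 8.5667
  S[X_2,X_3] = ((-1.8333)·(1.6667) + (-3.8333)·(3.6667) + (-1.8333)·(-1.3333) + (1.1667)·(1.6667) + (3.1667)·(-2.3333) + (3.1667)·(-3.3333)) / 5 = -30.6667/5 = -6.1333
  S[X_3,X_3] = ((1.6667)·(1.6667) + (3.6667)·(3.6667) + (-1.3333)·(-1.3333) + (1.6667)·(1.6667) + (-2.3333)·(-2.3333) + (-3.3333)·(-3.3333)) / 5 = 37.3333/5 = 7.4667

S is symmetric (S[j,i] = S[i,j]). Assembling:

S = [[6.2667, -2.8667, 2.7333],
 [-2.8667, 8.5667, -6.1333],
 [2.7333, -6.1333, 7.4667]]


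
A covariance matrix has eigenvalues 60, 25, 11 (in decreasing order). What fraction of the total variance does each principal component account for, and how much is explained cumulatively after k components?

Step 1 — total variance = trace(Sigma) = Σ λ_i = 60 + 25 + 11 = 96.

Step 2 — fraction explained by component i = λ_i / Σ λ:
  PC1: 60/96 = 0.625
  PC2: 25/96 = 0.2604
  PC3: 11/96 = 0.1146

Step 3 — cumulative fraction after k components = (λ_1 + ... + λ_k) / Σ λ:
  k = 1: 60/96 = 0.625
  k = 2: (60 + 25)/96 = 85/96 = 0.8854
  k = 3: (60 + 25 + 11)/96 = 96/96 = 1

Summary (fraction, with percent):

explained: PC1 0.625 (62.5%), PC2 0.2604 (26.04%), PC3 0.1146 (11.46%);  cumulative: 0.625, 0.8854, 1


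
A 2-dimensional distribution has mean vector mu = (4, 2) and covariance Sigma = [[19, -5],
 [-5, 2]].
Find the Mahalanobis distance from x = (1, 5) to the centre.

Step 1 — centre the observation: (x - mu) = (-3, 3).

Step 2 — invert Sigma. det(Sigma) = 19·2 - (-5)² = 13.
  Sigma^{-1} = (1/det) · [[d, -b], [-b, a]] = [[0.1538, 0.3846],
 [0.3846, 1.4615]].

Step 3 — form the quadratic (x - mu)^T · Sigma^{-1} · (x - mu):
  Sigma^{-1} · (x - mu) = (0.6923, 3.2308).
  (x - mu)^T · [Sigma^{-1} · (x - mu)] = (-3)·(0.6923) + (3)·(3.2308) = 7.6154.

Step 4 — take square root: d = √(7.6154) ≈ 2.7596.

d(x, mu) = √(7.6154) ≈ 2.7596


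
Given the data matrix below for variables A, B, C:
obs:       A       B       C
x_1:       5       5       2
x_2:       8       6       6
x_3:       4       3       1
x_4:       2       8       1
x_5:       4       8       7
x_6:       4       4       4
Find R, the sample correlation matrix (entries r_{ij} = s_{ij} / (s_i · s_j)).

Step 1 — column means:
  mean(A) = (5 + 8 + 4 + 2 + 4 + 4) / 6 = 27/6 = 4.5
  mean(B) = (5 + 6 + 3 + 8 + 8 + 4) / 6 = 34/6 = 5.6667
  mean(C) = (2 + 6 + 1 + 1 + 7 + 4) / 6 = 21/6 = 3.5

Step 2 — sample variances and covariances s[i,j] = (1/(n-1)) · Σ_k (x_{k,i} - mean_i) · (x_{k,j} - mean_j), with n-1 = 5:
  s[A,A] = ((0.5)·(0.5) + (3.5)·(3.5) + (-0.5)·(-0.5) + (-2.5)·(-2.5) + (-0.5)·(-0.5) + (-0.5)·(-0.5)) / 5 = 19.5/5 = 3.9
  s[A,B] = ((0.5)·(-0.6667) + (3.5)·(0.3333) + (-0.5)·(-2.6667) + (-2.5)·(2.3333) + (-0.5)·(2.3333) + (-0.5)·(-1.6667)) / 5 = -4/5 = -0.8
  s[A,C] = ((0.5)·(-1.5) + (3.5)·(2.5) + (-0.5)·(-2.5) + (-2.5)·(-2.5) + (-0.5)·(3.5) + (-0.5)·(0.5)) / 5 = 13.5/5 = 2.7
  s[B,B] = ((-0.6667)·(-0.6667) + (0.3333)·(0.3333) + (-2.6667)·(-2.6667) + (2.3333)·(2.3333) + (2.3333)·(2.3333) + (-1.6667)·(-1.6667)) / 5 = 21.3333/5 = 4.2667
  s[B,C] = ((-0.6667)·(-1.5) + (0.3333)·(2.5) + (-2.6667)·(-2.5) + (2.3333)·(-2.5) + (2.3333)·(3.5) + (-1.6667)·(0.5)) / 5 = 10/5 = 2
  s[C,C] = ((-1.5)·(-1.5) + (2.5)·(2.5) + (-2.5)·(-2.5) + (-2.5)·(-2.5) + (3.5)·(3.5) + (0.5)·(0.5)) / 5 = 33.5/5 = 6.7
  Sample standard deviations s_i = √(s[i,i]):
  s(A) = √(3.9) = 1.9748
  s(B) = √(4.2667) = 2.0656
  s(C) = √(6.7) = 2.5884

Step 3 — r_{ij} = s_{ij} / (s_i · s_j):
  r[A,A] = 1 (diagonal).
  r[A,B] = -0.8 / (1.9748 · 2.0656) = -0.8 / 4.0792 = -0.1961
  r[A,C] = 2.7 / (1.9748 · 2.5884) = 2.7 / 5.1118 = 0.5282
  r[B,B] = 1 (diagonal).
  r[B,C] = 2 / (2.0656 · 2.5884) = 2 / 5.3467 = 0.3741
  r[C,C] = 1 (diagonal).

R is symmetric with unit diagonal. Assembling:

R = [[1, -0.1961, 0.5282],
 [-0.1961, 1, 0.3741],
 [0.5282, 0.3741, 1]]
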